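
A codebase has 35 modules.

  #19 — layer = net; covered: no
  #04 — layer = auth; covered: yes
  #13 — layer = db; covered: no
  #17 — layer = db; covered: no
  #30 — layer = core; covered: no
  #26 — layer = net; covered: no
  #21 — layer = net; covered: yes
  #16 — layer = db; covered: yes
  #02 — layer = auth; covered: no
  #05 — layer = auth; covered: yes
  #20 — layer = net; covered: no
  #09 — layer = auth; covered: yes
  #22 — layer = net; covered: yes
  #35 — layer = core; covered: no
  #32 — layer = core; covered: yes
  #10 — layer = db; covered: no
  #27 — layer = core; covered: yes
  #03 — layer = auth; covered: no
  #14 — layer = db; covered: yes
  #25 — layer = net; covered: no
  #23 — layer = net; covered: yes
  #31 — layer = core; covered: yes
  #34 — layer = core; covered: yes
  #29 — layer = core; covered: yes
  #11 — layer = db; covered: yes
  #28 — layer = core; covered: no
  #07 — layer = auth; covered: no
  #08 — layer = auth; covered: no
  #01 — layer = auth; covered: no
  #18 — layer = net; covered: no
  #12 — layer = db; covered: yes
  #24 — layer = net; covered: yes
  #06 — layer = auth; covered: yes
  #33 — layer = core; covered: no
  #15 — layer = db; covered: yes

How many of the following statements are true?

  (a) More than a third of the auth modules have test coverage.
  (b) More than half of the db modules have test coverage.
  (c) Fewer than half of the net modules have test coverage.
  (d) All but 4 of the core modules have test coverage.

4

(a) auth: |A| = 9, |A ∩ B| = 4; needs |A ∩ B| / |A| > 1/3 — true.
(b) db: |A| = 8, |A ∩ B| = 5; needs |A ∩ B| > |A ∖ B| — true.
(c) net: |A| = 9, |A ∩ B| = 4; needs |A ∩ B| < |A ∖ B| — true.
(d) core: |A| = 9, |A ∩ B| = 5; needs |A ∖ B| = 4 — true.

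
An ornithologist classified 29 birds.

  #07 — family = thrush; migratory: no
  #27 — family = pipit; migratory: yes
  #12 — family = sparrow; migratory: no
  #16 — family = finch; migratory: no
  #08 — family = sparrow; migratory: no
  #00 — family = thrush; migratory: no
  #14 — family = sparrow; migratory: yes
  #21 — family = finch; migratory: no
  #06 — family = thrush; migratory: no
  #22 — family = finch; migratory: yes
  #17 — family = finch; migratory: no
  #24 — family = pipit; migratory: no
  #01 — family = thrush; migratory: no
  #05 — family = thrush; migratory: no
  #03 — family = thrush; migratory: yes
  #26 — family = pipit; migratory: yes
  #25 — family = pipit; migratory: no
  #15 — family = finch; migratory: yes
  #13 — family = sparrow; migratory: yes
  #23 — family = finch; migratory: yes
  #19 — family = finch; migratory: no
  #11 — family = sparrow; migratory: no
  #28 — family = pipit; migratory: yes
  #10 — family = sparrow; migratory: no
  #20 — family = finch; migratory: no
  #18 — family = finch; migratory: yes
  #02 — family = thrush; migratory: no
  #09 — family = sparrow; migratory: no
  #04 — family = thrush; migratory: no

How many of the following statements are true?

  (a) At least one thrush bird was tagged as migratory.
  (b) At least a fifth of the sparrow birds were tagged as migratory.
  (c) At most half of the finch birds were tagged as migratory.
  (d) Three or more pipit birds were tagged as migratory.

4

(a) thrush: |A| = 8, |A ∩ B| = 1; needs A ∩ B ≠ ∅ (|A ∩ B| ≥ 1) — true.
(b) sparrow: |A| = 7, |A ∩ B| = 2; needs |A ∩ B| / |A| ≥ 1/5 — true.
(c) finch: |A| = 9, |A ∩ B| = 4; needs |A ∩ B| ≤ |A ∖ B| — true.
(d) pipit: |A| = 5, |A ∩ B| = 3; needs |A ∩ B| ≥ 3 — true.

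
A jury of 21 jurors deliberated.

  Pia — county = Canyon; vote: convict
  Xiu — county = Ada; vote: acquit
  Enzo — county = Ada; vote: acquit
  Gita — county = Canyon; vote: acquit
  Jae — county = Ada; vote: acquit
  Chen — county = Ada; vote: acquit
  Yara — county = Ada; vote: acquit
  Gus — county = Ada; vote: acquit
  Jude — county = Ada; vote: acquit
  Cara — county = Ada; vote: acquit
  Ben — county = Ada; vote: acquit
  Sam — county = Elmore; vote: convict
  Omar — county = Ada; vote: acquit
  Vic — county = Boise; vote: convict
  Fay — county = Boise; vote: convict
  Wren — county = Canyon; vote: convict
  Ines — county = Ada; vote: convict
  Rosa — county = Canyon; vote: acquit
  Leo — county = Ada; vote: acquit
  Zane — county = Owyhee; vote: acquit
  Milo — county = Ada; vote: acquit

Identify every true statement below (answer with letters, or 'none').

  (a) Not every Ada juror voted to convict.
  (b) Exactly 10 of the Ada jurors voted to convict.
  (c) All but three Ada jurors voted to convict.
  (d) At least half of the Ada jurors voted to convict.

(a)

|A| = 13, |A ∩ B| = 1, |A ∖ B| = 12.
(a) A ⊄ B (|A ∖ B| ≥ 1): holds.
(b) |A ∩ B| = 10: fails.
(c) |A ∖ B| = 3: fails.
(d) |A ∩ B| ≥ |A ∖ B|: fails.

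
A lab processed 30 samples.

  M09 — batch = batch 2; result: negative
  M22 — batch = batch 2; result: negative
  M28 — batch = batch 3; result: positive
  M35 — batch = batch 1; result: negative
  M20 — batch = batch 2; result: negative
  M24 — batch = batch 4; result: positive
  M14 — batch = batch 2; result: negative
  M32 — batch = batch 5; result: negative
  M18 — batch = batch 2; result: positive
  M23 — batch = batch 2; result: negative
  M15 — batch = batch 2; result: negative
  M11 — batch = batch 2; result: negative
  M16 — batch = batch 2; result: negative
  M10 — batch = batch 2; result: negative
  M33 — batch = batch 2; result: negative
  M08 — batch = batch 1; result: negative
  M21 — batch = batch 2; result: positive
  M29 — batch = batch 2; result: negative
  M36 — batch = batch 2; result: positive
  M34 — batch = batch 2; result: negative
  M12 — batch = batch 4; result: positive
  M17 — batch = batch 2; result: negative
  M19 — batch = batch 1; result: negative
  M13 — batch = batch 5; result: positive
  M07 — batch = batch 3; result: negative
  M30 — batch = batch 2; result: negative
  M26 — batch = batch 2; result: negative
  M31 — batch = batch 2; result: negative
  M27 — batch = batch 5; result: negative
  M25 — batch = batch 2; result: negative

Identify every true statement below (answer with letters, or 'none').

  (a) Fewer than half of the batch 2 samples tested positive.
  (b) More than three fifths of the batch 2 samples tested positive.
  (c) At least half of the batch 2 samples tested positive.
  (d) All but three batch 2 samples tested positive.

|A| = 20, |A ∩ B| = 3, |A ∖ B| = 17.
(a) |A ∩ B| < |A ∖ B|: holds.
(b) |A ∩ B| / |A| > 3/5: fails.
(c) |A ∩ B| ≥ |A ∖ B|: fails.
(d) |A ∖ B| = 3: fails.

(a)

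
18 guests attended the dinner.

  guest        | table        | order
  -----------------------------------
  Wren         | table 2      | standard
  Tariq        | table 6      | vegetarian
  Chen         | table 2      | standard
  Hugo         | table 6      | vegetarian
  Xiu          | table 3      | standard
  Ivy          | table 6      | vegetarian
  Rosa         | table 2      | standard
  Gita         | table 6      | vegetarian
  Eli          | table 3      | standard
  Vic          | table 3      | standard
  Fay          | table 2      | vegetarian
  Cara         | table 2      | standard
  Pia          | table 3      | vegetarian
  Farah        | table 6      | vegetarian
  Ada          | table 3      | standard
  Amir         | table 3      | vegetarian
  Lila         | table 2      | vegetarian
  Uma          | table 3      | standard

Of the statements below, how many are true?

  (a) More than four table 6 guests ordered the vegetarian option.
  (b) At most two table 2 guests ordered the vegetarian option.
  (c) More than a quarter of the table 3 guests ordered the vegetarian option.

3

(a) table 6: |A| = 5, |A ∩ B| = 5; needs |A ∩ B| > 4 — true.
(b) table 2: |A| = 6, |A ∩ B| = 2; needs |A ∩ B| ≤ 2 — true.
(c) table 3: |A| = 7, |A ∩ B| = 2; needs |A ∩ B| / |A| > 1/4 — true.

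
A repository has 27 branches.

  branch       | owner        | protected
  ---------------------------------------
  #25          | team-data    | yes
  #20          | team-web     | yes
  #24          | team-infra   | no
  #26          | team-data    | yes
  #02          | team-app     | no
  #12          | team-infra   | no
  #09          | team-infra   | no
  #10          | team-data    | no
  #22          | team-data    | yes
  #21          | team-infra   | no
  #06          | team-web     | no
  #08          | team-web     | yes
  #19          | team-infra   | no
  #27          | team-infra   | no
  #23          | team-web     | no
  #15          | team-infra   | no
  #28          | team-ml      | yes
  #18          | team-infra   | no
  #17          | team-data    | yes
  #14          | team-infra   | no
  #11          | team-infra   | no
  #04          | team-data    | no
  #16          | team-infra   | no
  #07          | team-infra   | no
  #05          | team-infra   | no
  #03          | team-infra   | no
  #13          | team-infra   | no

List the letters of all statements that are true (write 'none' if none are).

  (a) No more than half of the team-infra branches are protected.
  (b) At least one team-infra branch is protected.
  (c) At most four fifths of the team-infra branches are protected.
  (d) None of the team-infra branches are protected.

(a), (c), (d)

|A| = 15, |A ∩ B| = 0, |A ∖ B| = 15.
(a) |A ∩ B| ≤ |A ∖ B|: holds.
(b) A ∩ B ≠ ∅ (|A ∩ B| ≥ 1): fails.
(c) |A ∩ B| / |A| ≤ 4/5: holds.
(d) A ∩ B = ∅ (|A ∩ B| = 0): holds.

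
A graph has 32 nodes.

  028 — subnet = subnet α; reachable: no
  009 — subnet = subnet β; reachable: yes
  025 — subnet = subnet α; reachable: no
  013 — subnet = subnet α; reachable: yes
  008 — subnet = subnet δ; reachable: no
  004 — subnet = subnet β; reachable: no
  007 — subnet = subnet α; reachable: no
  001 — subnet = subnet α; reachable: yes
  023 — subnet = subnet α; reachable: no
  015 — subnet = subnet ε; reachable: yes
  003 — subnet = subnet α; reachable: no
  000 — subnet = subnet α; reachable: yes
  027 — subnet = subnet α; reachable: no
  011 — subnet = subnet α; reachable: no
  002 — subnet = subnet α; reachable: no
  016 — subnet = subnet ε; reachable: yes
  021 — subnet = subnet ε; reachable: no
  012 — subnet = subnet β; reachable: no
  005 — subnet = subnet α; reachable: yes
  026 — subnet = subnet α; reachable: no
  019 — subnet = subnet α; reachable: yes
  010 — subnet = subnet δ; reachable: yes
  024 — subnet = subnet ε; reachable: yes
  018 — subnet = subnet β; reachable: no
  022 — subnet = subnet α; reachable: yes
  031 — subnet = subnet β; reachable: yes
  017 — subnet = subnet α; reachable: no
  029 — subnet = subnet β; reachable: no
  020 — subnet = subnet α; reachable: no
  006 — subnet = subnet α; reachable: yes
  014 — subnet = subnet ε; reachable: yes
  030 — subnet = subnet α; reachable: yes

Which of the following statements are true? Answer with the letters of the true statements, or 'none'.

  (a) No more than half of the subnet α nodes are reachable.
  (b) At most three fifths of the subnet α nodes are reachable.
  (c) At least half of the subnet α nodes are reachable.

|A| = 19, |A ∩ B| = 8, |A ∖ B| = 11.
(a) |A ∩ B| ≤ |A ∖ B|: holds.
(b) |A ∩ B| / |A| ≤ 3/5: holds.
(c) |A ∩ B| ≥ |A ∖ B|: fails.

(a), (b)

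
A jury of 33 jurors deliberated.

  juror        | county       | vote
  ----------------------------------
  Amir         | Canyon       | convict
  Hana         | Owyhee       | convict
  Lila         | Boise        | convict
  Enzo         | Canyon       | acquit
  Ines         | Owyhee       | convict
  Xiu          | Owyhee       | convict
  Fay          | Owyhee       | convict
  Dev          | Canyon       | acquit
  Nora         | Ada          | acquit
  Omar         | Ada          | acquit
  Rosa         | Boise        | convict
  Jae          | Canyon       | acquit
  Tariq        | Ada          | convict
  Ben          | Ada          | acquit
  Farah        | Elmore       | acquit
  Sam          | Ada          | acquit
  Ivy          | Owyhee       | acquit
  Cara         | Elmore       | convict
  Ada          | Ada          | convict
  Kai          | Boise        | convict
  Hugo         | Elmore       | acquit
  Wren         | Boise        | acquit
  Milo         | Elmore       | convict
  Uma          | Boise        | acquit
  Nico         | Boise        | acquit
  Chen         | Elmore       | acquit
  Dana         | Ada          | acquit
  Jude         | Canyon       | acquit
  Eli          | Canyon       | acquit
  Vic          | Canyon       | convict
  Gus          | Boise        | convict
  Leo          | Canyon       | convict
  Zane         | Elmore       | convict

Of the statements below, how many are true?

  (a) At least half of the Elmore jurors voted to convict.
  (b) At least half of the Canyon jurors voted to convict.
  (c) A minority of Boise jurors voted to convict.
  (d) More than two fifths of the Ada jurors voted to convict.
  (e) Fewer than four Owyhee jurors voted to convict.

1

(a) Elmore: |A| = 6, |A ∩ B| = 3; needs |A ∩ B| ≥ |A ∖ B| — true.
(b) Canyon: |A| = 8, |A ∩ B| = 3; needs |A ∩ B| ≥ |A ∖ B| — false.
(c) Boise: |A| = 7, |A ∩ B| = 4; needs |A ∩ B| < |A ∖ B| — false.
(d) Ada: |A| = 7, |A ∩ B| = 2; needs |A ∩ B| / |A| > 2/5 — false.
(e) Owyhee: |A| = 5, |A ∩ B| = 4; needs |A ∩ B| < 4 — false.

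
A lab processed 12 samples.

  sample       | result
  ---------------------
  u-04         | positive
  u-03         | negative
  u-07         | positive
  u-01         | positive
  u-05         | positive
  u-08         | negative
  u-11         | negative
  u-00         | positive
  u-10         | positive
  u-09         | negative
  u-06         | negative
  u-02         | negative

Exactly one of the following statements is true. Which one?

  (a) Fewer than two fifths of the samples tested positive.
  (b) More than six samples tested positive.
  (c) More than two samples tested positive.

|A| = 12, |A ∩ B| = 6, |A ∖ B| = 6.
(a) requires |A ∩ B| / |A| < 2/5: false.
(b) requires |A ∩ B| > 6: false.
(c) requires |A ∩ B| > 2: true.

(c)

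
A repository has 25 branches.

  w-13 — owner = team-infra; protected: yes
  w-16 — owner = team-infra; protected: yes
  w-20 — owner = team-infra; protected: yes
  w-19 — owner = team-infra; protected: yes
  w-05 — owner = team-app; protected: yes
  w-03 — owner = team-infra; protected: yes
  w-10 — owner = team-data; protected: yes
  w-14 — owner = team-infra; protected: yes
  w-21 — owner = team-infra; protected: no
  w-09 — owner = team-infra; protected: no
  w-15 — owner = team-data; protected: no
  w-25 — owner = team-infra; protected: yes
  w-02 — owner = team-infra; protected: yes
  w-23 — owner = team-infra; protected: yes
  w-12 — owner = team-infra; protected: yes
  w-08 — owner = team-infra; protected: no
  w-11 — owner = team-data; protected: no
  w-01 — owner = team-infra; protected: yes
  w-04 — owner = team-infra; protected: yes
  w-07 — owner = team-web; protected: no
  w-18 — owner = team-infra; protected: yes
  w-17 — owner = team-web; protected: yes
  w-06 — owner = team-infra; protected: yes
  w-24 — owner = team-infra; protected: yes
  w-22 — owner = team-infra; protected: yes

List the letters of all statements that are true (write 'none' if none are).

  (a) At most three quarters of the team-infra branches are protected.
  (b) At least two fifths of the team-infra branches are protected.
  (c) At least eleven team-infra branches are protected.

|A| = 19, |A ∩ B| = 16, |A ∖ B| = 3.
(a) |A ∩ B| / |A| ≤ 3/4: fails.
(b) |A ∩ B| / |A| ≥ 2/5: holds.
(c) |A ∩ B| ≥ 11: holds.

(b), (c)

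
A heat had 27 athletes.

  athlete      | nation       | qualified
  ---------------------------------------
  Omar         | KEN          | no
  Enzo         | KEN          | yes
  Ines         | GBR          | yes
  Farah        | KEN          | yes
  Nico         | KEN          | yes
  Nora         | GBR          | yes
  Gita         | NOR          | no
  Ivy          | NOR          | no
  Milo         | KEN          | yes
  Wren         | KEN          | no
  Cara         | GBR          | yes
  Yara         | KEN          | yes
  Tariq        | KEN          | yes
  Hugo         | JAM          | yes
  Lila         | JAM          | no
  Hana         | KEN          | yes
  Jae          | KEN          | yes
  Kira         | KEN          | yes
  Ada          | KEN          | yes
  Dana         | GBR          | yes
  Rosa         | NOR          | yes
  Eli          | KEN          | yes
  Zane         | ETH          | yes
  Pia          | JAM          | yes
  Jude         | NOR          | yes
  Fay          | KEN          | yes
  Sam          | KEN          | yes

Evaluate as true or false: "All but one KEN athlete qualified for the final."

False

The determiner here denotes the relation: |A ∖ B| = 1.
|A| = 15, |A ∩ B| = 13, |A ∖ B| = 2.
|A ∖ B| = 2, so the statement is false.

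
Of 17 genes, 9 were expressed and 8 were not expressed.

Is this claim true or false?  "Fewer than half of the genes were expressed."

'Fewer than half of the genes were expressed' holds iff |A ∩ B| < |A ∖ B|.
|A| = 17, |A ∩ B| = 9, |A ∖ B| = 8.
9 > 8, so the statement is false.

False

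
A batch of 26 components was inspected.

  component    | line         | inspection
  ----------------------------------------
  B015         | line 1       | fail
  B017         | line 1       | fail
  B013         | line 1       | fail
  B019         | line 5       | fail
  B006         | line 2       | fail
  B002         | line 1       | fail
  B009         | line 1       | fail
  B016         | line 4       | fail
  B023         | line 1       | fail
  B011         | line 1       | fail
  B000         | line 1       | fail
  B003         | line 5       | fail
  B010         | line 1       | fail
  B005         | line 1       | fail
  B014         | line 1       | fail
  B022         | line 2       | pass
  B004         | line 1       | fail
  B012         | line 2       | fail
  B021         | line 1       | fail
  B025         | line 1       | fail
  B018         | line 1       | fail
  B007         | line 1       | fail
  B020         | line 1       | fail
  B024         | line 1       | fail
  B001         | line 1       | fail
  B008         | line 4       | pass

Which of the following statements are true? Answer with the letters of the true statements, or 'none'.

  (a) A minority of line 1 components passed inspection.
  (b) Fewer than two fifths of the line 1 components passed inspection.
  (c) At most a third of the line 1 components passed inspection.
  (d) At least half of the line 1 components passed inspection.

(a), (b), (c)

|A| = 19, |A ∩ B| = 0, |A ∖ B| = 19.
(a) |A ∩ B| < |A ∖ B|: holds.
(b) |A ∩ B| / |A| < 2/5: holds.
(c) |A ∩ B| / |A| ≤ 1/3: holds.
(d) |A ∩ B| ≥ |A ∖ B|: fails.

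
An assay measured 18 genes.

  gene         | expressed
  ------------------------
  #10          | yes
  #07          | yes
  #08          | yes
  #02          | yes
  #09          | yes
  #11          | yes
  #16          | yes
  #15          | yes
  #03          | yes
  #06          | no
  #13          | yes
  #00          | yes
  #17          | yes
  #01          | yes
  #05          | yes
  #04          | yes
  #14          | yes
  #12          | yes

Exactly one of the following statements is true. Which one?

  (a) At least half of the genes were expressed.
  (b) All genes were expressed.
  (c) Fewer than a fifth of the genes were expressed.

|A| = 18, |A ∩ B| = 17, |A ∖ B| = 1.
(a) requires |A ∩ B| ≥ |A ∖ B|: true.
(b) requires A ⊆ B, i.e. every element of A is in B (|A ∖ B| = 0): false.
(c) requires |A ∩ B| / |A| < 1/5: false.

(a)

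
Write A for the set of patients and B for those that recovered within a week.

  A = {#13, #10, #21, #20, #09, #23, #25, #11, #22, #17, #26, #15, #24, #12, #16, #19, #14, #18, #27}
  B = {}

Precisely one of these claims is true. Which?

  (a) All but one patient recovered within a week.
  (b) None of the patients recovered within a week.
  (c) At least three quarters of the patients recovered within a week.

|A| = 19, |A ∩ B| = 0, |A ∖ B| = 19.
(a) requires |A ∖ B| = 1: false.
(b) requires A ∩ B = ∅ (|A ∩ B| = 0): true.
(c) requires |A ∩ B| / |A| ≥ 3/4: false.

(b)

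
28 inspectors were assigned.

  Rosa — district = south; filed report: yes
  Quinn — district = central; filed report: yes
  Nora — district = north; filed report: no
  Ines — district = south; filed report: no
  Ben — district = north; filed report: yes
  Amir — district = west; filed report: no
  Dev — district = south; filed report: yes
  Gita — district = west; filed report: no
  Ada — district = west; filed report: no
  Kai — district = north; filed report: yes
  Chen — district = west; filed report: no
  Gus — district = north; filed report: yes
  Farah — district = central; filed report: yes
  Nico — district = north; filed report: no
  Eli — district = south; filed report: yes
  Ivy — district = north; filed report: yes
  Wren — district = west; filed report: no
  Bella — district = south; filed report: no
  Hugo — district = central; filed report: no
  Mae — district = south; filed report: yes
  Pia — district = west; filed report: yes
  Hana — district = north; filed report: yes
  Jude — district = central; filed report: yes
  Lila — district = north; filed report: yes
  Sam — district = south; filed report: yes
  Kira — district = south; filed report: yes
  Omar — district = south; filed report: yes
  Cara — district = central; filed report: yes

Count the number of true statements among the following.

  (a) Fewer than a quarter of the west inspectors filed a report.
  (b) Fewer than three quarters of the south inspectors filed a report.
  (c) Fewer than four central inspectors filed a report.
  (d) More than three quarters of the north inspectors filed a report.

(a) west: |A| = 6, |A ∩ B| = 1; needs |A ∩ B| / |A| < 1/4 — true.
(b) south: |A| = 9, |A ∩ B| = 7; needs |A ∩ B| / |A| < 3/4 — false.
(c) central: |A| = 5, |A ∩ B| = 4; needs |A ∩ B| < 4 — false.
(d) north: |A| = 8, |A ∩ B| = 6; needs |A ∩ B| / |A| > 3/4 — false.

1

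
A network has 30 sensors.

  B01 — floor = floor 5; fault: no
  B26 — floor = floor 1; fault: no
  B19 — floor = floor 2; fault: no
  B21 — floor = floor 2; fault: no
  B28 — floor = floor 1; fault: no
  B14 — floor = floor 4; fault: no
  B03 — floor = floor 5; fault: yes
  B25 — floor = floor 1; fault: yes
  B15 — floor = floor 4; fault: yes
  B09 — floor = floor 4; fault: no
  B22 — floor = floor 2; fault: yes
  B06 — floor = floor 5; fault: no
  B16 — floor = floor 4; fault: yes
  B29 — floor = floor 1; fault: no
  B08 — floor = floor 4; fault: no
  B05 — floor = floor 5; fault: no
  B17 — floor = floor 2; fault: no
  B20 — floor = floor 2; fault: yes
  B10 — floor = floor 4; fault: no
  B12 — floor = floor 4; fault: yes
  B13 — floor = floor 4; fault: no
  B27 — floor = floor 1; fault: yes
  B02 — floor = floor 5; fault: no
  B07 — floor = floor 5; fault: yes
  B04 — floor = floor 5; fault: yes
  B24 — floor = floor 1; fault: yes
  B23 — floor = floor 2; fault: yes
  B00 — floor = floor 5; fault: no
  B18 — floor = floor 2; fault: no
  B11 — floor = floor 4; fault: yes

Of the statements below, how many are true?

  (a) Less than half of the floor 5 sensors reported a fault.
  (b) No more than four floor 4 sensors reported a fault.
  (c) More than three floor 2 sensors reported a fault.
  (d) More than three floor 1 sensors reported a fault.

2

(a) floor 5: |A| = 8, |A ∩ B| = 3; needs |A ∩ B| < |A ∖ B| — true.
(b) floor 4: |A| = 9, |A ∩ B| = 4; needs |A ∩ B| ≤ 4 — true.
(c) floor 2: |A| = 7, |A ∩ B| = 3; needs |A ∩ B| > 3 — false.
(d) floor 1: |A| = 6, |A ∩ B| = 3; needs |A ∩ B| > 3 — false.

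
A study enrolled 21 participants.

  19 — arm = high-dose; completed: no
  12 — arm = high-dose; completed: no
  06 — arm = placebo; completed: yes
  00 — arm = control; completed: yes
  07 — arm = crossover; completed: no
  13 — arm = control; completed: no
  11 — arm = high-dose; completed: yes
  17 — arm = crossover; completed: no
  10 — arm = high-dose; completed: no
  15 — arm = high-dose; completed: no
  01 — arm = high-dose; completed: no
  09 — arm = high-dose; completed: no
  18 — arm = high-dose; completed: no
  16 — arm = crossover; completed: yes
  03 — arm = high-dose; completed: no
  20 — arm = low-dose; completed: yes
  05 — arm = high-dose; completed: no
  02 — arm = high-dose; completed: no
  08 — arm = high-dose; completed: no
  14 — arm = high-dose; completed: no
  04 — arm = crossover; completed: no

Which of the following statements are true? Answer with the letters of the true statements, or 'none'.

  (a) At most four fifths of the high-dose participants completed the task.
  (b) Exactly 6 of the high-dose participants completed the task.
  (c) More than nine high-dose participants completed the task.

|A| = 13, |A ∩ B| = 1, |A ∖ B| = 12.
(a) |A ∩ B| / |A| ≤ 4/5: holds.
(b) |A ∩ B| = 6: fails.
(c) |A ∩ B| > 9: fails.

(a)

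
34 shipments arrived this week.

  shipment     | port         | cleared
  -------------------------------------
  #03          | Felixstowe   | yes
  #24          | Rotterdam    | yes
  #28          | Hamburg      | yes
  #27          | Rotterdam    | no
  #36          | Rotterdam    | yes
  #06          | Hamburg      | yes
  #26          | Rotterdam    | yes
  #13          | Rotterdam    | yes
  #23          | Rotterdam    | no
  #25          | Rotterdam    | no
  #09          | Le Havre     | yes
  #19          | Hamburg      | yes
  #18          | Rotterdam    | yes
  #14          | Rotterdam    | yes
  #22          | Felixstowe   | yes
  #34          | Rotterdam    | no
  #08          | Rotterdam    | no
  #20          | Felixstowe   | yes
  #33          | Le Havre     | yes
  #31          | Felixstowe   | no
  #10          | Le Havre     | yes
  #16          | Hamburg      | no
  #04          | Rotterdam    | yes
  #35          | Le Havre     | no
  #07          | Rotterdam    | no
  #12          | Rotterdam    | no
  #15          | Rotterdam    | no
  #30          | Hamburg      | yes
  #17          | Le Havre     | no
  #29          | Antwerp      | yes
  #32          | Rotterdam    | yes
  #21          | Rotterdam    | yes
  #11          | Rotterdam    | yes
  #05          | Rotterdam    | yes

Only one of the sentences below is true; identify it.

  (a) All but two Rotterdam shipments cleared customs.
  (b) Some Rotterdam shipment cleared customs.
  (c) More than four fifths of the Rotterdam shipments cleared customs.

(b)

|A| = 19, |A ∩ B| = 11, |A ∖ B| = 8.
(a) requires |A ∖ B| = 2: false.
(b) requires A ∩ B ≠ ∅ (|A ∩ B| ≥ 1): true.
(c) requires |A ∩ B| / |A| > 4/5: false.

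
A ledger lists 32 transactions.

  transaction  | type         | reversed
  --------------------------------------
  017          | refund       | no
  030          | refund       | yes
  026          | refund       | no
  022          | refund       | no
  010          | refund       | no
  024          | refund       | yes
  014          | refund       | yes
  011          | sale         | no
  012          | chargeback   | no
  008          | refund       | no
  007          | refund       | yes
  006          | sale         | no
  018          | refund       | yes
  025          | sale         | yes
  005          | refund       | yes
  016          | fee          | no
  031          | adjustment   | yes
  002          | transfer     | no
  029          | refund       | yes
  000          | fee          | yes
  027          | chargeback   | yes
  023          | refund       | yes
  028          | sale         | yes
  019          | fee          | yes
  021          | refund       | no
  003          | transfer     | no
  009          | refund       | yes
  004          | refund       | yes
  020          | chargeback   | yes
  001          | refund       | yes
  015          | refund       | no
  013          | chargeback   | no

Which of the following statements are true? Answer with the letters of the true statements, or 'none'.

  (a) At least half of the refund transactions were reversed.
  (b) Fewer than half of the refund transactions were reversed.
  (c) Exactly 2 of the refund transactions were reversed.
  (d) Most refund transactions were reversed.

|A| = 18, |A ∩ B| = 11, |A ∖ B| = 7.
(a) |A ∩ B| ≥ |A ∖ B|: holds.
(b) |A ∩ B| < |A ∖ B|: fails.
(c) |A ∩ B| = 2: fails.
(d) |A ∩ B| > |A ∖ B|: holds.

(a), (d)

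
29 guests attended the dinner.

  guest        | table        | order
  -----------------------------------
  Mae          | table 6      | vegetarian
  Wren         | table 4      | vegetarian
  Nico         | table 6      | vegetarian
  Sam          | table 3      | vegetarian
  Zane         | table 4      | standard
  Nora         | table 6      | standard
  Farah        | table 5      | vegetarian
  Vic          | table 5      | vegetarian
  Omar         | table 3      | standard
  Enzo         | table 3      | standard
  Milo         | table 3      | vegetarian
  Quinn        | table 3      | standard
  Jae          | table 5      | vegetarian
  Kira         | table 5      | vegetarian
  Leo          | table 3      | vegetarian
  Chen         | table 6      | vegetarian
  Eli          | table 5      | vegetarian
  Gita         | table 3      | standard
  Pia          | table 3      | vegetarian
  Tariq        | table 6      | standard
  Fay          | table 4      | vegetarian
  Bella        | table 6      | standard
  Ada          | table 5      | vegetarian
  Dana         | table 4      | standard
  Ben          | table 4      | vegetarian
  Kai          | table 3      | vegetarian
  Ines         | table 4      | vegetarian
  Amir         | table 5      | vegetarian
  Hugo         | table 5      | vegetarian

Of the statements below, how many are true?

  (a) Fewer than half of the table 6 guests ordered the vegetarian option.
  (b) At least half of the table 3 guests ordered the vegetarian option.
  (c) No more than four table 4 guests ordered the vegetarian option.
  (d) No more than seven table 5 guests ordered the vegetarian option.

(a) table 6: |A| = 6, |A ∩ B| = 3; needs |A ∩ B| < |A ∖ B| — false.
(b) table 3: |A| = 9, |A ∩ B| = 5; needs |A ∩ B| ≥ |A ∖ B| — true.
(c) table 4: |A| = 6, |A ∩ B| = 4; needs |A ∩ B| ≤ 4 — true.
(d) table 5: |A| = 8, |A ∩ B| = 8; needs |A ∩ B| ≤ 7 — false.

2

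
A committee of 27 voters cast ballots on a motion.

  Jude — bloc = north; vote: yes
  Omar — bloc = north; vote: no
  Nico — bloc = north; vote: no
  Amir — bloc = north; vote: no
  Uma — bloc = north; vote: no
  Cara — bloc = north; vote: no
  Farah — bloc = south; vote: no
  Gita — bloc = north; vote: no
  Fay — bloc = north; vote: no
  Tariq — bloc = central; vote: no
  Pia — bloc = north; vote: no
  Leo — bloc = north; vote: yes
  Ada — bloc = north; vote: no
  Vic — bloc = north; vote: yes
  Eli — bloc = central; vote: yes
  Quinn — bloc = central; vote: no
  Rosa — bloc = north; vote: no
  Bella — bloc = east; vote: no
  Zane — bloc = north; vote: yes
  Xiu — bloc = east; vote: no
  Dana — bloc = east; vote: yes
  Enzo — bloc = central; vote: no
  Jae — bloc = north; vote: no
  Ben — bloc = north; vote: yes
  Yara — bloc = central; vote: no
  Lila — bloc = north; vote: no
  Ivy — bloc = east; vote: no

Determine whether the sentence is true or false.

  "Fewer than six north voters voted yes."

The determiner here denotes the relation: |A ∩ B| < 6.
|A| = 17, |A ∩ B| = 5, |A ∖ B| = 12.
|A ∩ B| = 5, so the statement is true.

True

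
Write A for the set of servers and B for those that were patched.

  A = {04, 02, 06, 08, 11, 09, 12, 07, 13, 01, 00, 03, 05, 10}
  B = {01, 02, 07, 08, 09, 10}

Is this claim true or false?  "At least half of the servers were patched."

The determiner here denotes the relation: |A ∩ B| ≥ |A ∖ B|.
A (the restrictor) = {04, 02, 06, 08, 11, 09, 12, 07, 13, 01, 00, 03, 05, 10}, |A| = 14.
A ∩ B = {02, 08, 09, 07, 01, 10}, so |A ∩ B| = 6.
A ∖ B = {04, 06, 11, 12, 13, 00, 03, 05}, so |A ∖ B| = 8.
6 < 8, so the statement is false.

False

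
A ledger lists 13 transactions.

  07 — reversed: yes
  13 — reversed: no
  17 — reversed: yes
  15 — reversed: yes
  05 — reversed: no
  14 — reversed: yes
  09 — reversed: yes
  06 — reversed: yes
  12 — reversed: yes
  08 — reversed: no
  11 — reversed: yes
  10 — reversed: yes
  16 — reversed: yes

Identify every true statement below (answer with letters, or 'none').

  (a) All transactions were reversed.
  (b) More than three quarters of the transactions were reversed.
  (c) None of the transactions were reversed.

|A| = 13, |A ∩ B| = 10, |A ∖ B| = 3.
(a) A ⊆ B, i.e. every element of A is in B (|A ∖ B| = 0): fails.
(b) |A ∩ B| / |A| > 3/4: holds.
(c) A ∩ B = ∅ (|A ∩ B| = 0): fails.

(b)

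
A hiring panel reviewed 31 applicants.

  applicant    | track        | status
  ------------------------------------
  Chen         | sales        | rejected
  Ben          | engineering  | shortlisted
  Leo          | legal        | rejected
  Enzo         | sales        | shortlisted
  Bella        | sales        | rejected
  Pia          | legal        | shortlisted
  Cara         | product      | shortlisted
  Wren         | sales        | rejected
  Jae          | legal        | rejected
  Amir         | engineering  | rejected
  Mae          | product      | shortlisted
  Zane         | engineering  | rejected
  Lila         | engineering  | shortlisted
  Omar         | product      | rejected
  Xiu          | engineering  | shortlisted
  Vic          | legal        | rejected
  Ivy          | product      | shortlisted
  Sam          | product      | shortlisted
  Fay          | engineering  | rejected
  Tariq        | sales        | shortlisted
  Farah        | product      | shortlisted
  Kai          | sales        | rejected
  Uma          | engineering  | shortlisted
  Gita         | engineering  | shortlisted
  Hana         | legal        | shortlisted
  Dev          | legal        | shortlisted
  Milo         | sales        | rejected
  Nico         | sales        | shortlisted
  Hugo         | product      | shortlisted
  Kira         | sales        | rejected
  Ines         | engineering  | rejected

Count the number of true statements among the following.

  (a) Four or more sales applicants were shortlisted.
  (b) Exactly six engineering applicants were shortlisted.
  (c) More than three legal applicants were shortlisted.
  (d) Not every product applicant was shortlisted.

1

(a) sales: |A| = 9, |A ∩ B| = 3; needs |A ∩ B| ≥ 4 — false.
(b) engineering: |A| = 9, |A ∩ B| = 5; needs |A ∩ B| = 6 — false.
(c) legal: |A| = 6, |A ∩ B| = 3; needs |A ∩ B| > 3 — false.
(d) product: |A| = 7, |A ∩ B| = 6; needs A ⊄ B (|A ∖ B| ≥ 1) — true.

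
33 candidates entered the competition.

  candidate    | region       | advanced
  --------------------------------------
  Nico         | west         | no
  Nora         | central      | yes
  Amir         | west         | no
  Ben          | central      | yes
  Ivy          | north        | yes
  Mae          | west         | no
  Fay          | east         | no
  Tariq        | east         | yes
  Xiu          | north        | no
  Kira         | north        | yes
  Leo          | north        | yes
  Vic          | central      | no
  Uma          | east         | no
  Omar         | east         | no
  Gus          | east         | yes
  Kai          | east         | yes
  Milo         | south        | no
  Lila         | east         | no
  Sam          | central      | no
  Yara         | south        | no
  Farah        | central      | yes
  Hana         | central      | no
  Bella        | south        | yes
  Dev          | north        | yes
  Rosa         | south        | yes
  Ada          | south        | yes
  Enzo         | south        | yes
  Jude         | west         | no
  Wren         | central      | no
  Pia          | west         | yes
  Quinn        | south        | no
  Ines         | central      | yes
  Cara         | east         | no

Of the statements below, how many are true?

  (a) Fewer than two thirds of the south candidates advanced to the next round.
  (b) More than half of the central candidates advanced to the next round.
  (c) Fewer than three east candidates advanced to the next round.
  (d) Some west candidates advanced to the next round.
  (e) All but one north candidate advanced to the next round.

3

(a) south: |A| = 7, |A ∩ B| = 4; needs |A ∩ B| / |A| < 2/3 — true.
(b) central: |A| = 8, |A ∩ B| = 4; needs |A ∩ B| > |A ∖ B| — false.
(c) east: |A| = 8, |A ∩ B| = 3; needs |A ∩ B| < 3 — false.
(d) west: |A| = 5, |A ∩ B| = 1; needs A ∩ B ≠ ∅ (|A ∩ B| ≥ 1) — true.
(e) north: |A| = 5, |A ∩ B| = 4; needs |A ∖ B| = 1 — true.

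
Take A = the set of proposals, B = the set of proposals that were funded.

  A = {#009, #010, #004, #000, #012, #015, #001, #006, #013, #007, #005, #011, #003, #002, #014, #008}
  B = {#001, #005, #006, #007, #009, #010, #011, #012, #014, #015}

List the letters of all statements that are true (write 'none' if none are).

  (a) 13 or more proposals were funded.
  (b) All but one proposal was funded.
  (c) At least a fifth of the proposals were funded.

|A| = 16, |A ∩ B| = 10, |A ∖ B| = 6.
(a) |A ∩ B| ≥ 13: fails.
(b) |A ∖ B| = 1: fails.
(c) |A ∩ B| / |A| ≥ 1/5: holds.

(c)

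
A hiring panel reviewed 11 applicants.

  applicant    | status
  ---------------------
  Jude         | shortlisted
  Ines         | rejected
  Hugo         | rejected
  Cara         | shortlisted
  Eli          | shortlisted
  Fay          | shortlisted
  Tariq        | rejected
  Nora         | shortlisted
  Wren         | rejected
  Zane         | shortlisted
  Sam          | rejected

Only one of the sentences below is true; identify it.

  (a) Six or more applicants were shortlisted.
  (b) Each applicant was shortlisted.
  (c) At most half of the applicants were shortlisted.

(a)

|A| = 11, |A ∩ B| = 6, |A ∖ B| = 5.
(a) requires |A ∩ B| ≥ 6: true.
(b) requires A ⊆ B, i.e. every element of A is in B (|A ∖ B| = 0): false.
(c) requires |A ∩ B| ≤ |A ∖ B|: false.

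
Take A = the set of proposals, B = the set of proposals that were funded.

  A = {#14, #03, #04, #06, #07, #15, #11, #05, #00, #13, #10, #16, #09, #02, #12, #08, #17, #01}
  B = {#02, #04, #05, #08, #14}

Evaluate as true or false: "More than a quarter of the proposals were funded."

'More than a quarter of the proposals were funded' holds iff |A ∩ B| / |A| > 1/4.
|A| = 18, |A ∩ B| = 5, |A ∖ B| = 13.
|A ∩ B|/|A| = 5/18, so the statement is true.

True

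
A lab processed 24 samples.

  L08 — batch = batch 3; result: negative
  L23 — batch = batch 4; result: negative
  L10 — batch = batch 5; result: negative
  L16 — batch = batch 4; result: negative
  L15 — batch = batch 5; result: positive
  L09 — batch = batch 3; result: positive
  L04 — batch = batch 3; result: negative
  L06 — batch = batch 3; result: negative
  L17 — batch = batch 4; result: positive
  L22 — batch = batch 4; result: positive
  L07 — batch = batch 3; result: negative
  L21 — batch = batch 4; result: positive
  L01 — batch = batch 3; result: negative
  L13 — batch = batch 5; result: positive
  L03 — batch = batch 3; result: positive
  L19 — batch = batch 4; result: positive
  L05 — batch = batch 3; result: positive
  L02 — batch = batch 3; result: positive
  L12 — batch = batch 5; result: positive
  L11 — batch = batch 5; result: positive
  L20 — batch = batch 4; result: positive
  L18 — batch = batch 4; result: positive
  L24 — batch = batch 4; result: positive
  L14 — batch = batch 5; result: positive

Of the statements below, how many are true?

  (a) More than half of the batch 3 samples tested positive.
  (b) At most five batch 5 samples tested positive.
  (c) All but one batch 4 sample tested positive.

1

(a) batch 3: |A| = 9, |A ∩ B| = 4; needs |A ∩ B| > |A ∖ B| — false.
(b) batch 5: |A| = 6, |A ∩ B| = 5; needs |A ∩ B| ≤ 5 — true.
(c) batch 4: |A| = 9, |A ∩ B| = 7; needs |A ∖ B| = 1 — false.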